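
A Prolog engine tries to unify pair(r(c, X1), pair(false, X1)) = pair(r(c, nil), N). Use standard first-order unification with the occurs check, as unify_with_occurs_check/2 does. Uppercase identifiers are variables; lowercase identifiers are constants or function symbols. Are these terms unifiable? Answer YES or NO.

Decompose pair/2: r(c, X1) = r(c, nil),  pair(false, X1) = N.
Decompose r/2: c = c,  X1 = nil.
Delete trivial equation c = c.
Bind X1 := nil; substituting into the remaining equation gives: pair(false, nil) = N.
Bind N := pair(false, nil).
No equations remain and no clash or occurs-check failure arose, so a unifier exists.

YES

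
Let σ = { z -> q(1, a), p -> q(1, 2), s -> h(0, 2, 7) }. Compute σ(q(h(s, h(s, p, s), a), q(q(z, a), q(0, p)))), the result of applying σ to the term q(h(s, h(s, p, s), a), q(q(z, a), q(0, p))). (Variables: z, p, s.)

Replace each occurrence of z with q(1, a).
Replace each occurrence of p with q(1, 2).
Replace each occurrence of s with h(0, 2, 7).
Result: q(h(h(0, 2, 7), h(h(0, 2, 7), q(1, 2), h(0, 2, 7)), a), q(q(q(1, a), a), q(0, q(1, 2)))).

q(h(h(0, 2, 7), h(h(0, 2, 7), q(1, 2), h(0, 2, 7)), a), q(q(q(1, a), a), q(0, q(1, 2))))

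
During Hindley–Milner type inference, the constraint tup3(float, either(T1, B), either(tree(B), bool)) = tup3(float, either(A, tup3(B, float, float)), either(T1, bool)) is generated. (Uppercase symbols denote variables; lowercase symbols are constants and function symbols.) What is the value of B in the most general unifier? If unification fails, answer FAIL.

Decompose tup3/3: float = float,  either(T1, B) = either(A, tup3(B, float, float)),  either(tree(B), bool) = either(T1, bool).
Delete trivial equation float = float.
Decompose either/2: T1 = A,  B = tup3(B, float, float).
Bind T1 := A; substituting into the one remaining equation that mentions T1 gives: either(tree(B), bool) = either(A, bool).
Occurs check fails: B occurs in tup3(B, float, float); the equation B = tup3(B, float, float) has no finite solution.

FAIL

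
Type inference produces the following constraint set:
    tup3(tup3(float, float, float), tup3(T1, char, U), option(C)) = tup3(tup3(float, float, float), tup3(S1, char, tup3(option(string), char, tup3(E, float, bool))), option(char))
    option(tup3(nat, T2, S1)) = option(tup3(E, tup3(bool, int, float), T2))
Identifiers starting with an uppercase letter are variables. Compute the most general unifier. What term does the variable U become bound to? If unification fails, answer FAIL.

Decompose tup3/3: tup3(float, float, float) = tup3(float, float, float),  tup3(T1, char, U) = tup3(S1, char, tup3(option(string), char, tup3(E, float, bool))),  option(C) = option(char).
Delete trivial equation tup3(float, float, float) = tup3(float, float, float).
Decompose tup3/3: T1 = S1,  char = char,  U = tup3(option(string), char, tup3(E, float, bool)).
Bind T1 := S1; no other remaining equation mentions T1.
Delete trivial equation char = char.
Bind U := tup3(option(string), char, tup3(E, float, bool)); no other remaining equation mentions U.
Decompose option/1: C = char.
Bind C := char; no other remaining equation mentions C.
Decompose option/1: tup3(nat, T2, S1) = tup3(E, tup3(bool, int, float), T2).
Decompose tup3/3: nat = E,  T2 = tup3(bool, int, float),  S1 = T2.
Bind E := nat; no other remaining equation mentions E. Substituting into the earlier binding gives U := tup3(option(string), char, tup3(nat, float, bool)).
Bind T2 := tup3(bool, int, float); substituting into the remaining equation gives: S1 = tup3(bool, int, float).
Bind S1 := tup3(bool, int, float). Substituting into the earlier binding gives T1 := tup3(bool, int, float).
MGU = { T1 -> tup3(bool, int, float), U -> tup3(option(string), char, tup3(nat, float, bool)), C -> char, E -> nat, T2 -> tup3(bool, int, float), S1 -> tup3(bool, int, float) }, so U -> tup3(option(string), char, tup3(nat, float, bool)).

tup3(option(string), char, tup3(nat, float, bool))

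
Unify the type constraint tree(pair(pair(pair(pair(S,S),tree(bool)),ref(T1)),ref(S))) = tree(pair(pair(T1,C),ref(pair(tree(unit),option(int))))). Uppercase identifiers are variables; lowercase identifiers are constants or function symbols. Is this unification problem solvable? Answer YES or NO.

Decompose tree/1: pair(pair(pair(pair(S,S),tree(bool)),ref(T1)),ref(S)) = pair(pair(T1,C),ref(pair(tree(unit),option(int)))).
Decompose pair/2: pair(pair(pair(S,S),tree(bool)),ref(T1)) = pair(T1,C),  ref(S) = ref(pair(tree(unit),option(int))).
Decompose pair/2: pair(pair(S,S),tree(bool)) = T1,  ref(T1) = C.
Bind T1 := pair(pair(S,S),tree(bool)); substituting into the one remaining equation that mentions T1 gives: ref(pair(pair(S,S),tree(bool))) = C.
Bind C := ref(pair(pair(S,S),tree(bool))); no other remaining equation mentions C.
Decompose ref/1: S = pair(tree(unit),option(int)).
Bind S := pair(tree(unit),option(int)). Substituting into the earlier bindings gives T1 := pair(pair(pair(tree(unit),option(int)),pair(tree(unit),option(int))),tree(bool)), C := ref(pair(pair(pair(tree(unit),option(int)),pair(tree(unit),option(int))),tree(bool))).
No equations remain and no clash or occurs-check failure arose, so a unifier exists.

YES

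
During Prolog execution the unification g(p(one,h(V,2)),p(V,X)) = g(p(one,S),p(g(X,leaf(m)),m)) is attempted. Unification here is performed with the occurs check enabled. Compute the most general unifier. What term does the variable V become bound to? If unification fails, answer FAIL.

Decompose g/2: p(one,h(V,2)) = p(one,S),  p(V,X) = p(g(X,leaf(m)),m).
Decompose p/2: one = one,  h(V,2) = S.
Delete trivial equation one = one.
Bind S := h(V,2); no other remaining equation mentions S.
Decompose p/2: V = g(X,leaf(m)),  X = m.
Bind V := g(X,leaf(m)); no other remaining equation mentions V. Substituting into the earlier binding gives S := h(g(X,leaf(m)),2).
Bind X := m. Substituting into the earlier bindings gives S := h(g(m,leaf(m)),2), V := g(m,leaf(m)).
MGU = { S -> h(g(m,leaf(m)),2), V -> g(m,leaf(m)), X -> m }, so V -> g(m,leaf(m)).

g(m,leaf(m))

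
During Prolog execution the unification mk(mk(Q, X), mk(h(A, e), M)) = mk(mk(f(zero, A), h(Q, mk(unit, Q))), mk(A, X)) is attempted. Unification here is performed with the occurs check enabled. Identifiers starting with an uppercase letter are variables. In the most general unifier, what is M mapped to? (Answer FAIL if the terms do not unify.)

Decompose mk/2: mk(Q, X) = mk(f(zero, A), h(Q, mk(unit, Q))),  mk(h(A, e), M) = mk(A, X).
Decompose mk/2: Q = f(zero, A),  X = h(Q, mk(unit, Q)).
Bind Q := f(zero, A); substituting into the one remaining equation that mentions Q gives: X = h(f(zero, A), mk(unit, f(zero, A))).
Bind X := h(f(zero, A), mk(unit, f(zero, A))); substituting into the remaining equation gives: mk(h(A, e), M) = mk(A, h(f(zero, A), mk(unit, f(zero, A)))).
Decompose mk/2: h(A, e) = A,  M = h(f(zero, A), mk(unit, f(zero, A))).
Occurs check fails: A occurs in h(A, e); the equation A = h(A, e) has no finite solution.

FAIL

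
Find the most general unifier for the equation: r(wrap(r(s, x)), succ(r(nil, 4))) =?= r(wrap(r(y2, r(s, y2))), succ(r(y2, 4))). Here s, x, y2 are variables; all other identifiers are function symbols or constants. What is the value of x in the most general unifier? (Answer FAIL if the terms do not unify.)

r(nil, nil)

Decompose r/2: wrap(r(s, x)) =?= wrap(r(y2, r(s, y2))),  succ(r(nil, 4)) =?= succ(r(y2, 4)).
Decompose wrap/1: r(s, x) =?= r(y2, r(s, y2)).
Decompose r/2: s =?= y2,  x =?= r(s, y2).
Bind s := y2; substituting into the one remaining equation that mentions s gives: x =?= r(y2, y2).
Bind x := r(y2, y2); no other remaining equation mentions x.
Decompose succ/1: r(nil, 4) =?= r(y2, 4).
Decompose r/2: nil =?= y2,  4 =?= 4.
Bind y2 := nil; no other remaining equation mentions y2. Substituting into the earlier bindings gives s := nil, x := r(nil, nil).
Delete trivial equation 4 =?= 4.
MGU = { s -> nil, x -> r(nil, nil), y2 -> nil }, so x -> r(nil, nil).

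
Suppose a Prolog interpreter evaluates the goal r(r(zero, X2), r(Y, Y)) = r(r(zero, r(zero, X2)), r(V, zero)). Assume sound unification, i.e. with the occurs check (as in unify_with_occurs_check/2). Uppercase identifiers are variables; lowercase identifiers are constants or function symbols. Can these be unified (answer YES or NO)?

NO

Decompose r/2: r(zero, X2) = r(zero, r(zero, X2)),  r(Y, Y) = r(V, zero).
Decompose r/2: zero = zero,  X2 = r(zero, X2).
Delete trivial equation zero = zero.
Occurs check fails: X2 occurs in r(zero, X2); the equation X2 = r(zero, X2) has no finite solution.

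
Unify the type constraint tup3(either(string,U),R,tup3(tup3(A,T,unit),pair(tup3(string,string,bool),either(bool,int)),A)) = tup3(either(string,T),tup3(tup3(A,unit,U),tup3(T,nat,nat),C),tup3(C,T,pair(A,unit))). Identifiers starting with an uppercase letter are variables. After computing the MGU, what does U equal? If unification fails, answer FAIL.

Decompose tup3/3: either(string,U) = either(string,T),  R = tup3(tup3(A,unit,U),tup3(T,nat,nat),C),  tup3(tup3(A,T,unit),pair(tup3(string,string,bool),either(bool,int)),A) = tup3(C,T,pair(A,unit)).
Decompose either/2: string = string,  U = T.
Delete trivial equation string = string.
Bind U := T; substituting into the one remaining equation that mentions U gives: R = tup3(tup3(A,unit,T),tup3(T,nat,nat),C).
Bind R := tup3(tup3(A,unit,T),tup3(T,nat,nat),C); no other remaining equation mentions R.
Decompose tup3/3: tup3(A,T,unit) = C,  pair(tup3(string,string,bool),either(bool,int)) = T,  A = pair(A,unit).
Bind C := tup3(A,T,unit); no other remaining equation mentions C. Substituting into the earlier binding gives R := tup3(tup3(A,unit,T),tup3(T,nat,nat),tup3(A,T,unit)).
Bind T := pair(tup3(string,string,bool),either(bool,int)); no other remaining equation mentions T. Substituting into the earlier bindings gives U := pair(tup3(string,string,bool),either(bool,int)), R := tup3(tup3(A,unit,pair(tup3(string,string,bool),either(bool,int))),tup3(pair(tup3(string,string,bool),either(bool,int)),nat,nat),tup3(A,pair(tup3(string,string,bool),either(bool,int)),unit)), C := tup3(A,pair(tup3(string,string,bool),either(bool,int)),unit).
Occurs check fails: A occurs in pair(A,unit); the equation A = pair(A,unit) has no finite solution.

FAIL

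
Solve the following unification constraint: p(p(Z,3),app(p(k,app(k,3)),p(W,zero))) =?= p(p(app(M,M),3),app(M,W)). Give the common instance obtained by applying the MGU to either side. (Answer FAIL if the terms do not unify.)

FAIL

Decompose p/2: p(Z,3) =?= p(app(M,M),3),  app(p(k,app(k,3)),p(W,zero)) =?= app(M,W).
Decompose p/2: Z =?= app(M,M),  3 =?= 3.
Bind Z := app(M,M); no other remaining equation mentions Z.
Delete trivial equation 3 =?= 3.
Decompose app/2: p(k,app(k,3)) =?= M,  p(W,zero) =?= W.
Bind M := p(k,app(k,3)); no other remaining equation mentions M. Substituting into the earlier binding gives Z := app(p(k,app(k,3)),p(k,app(k,3))).
Occurs check fails: W occurs in p(W,zero); the equation W =?= p(W,zero) has no finite solution.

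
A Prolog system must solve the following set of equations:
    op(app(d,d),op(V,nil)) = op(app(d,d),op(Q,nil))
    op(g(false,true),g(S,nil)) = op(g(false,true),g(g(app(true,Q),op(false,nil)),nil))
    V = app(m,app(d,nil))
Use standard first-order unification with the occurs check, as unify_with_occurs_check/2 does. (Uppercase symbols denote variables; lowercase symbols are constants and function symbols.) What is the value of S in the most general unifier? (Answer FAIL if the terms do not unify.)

Decompose op/2: app(d,d) = app(d,d),  op(V,nil) = op(Q,nil).
Delete trivial equation app(d,d) = app(d,d).
Decompose op/2: V = Q,  nil = nil.
Bind V := Q; substituting into the one remaining equation that mentions V gives: Q = app(m,app(d,nil)).
Delete trivial equation nil = nil.
Decompose op/2: g(false,true) = g(false,true),  g(S,nil) = g(g(app(true,Q),op(false,nil)),nil).
Delete trivial equation g(false,true) = g(false,true).
Decompose g/2: S = g(app(true,Q),op(false,nil)),  nil = nil.
Bind S := g(app(true,Q),op(false,nil)); no other remaining equation mentions S.
Delete trivial equation nil = nil.
Bind Q := app(m,app(d,nil)). Substituting into the earlier bindings gives V := app(m,app(d,nil)), S := g(app(true,app(m,app(d,nil))),op(false,nil)).
MGU = { V -> app(m,app(d,nil)), S -> g(app(true,app(m,app(d,nil))),op(false,nil)), Q -> app(m,app(d,nil)) }, so S -> g(app(true,app(m,app(d,nil))),op(false,nil)).

g(app(true,app(m,app(d,nil))),op(false,nil))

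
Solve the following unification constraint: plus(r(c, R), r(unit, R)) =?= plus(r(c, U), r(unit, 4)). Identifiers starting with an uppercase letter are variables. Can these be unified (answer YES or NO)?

YES

Decompose plus/2: r(c, R) =?= r(c, U),  r(unit, R) =?= r(unit, 4).
Decompose r/2: c =?= c,  R =?= U.
Delete trivial equation c =?= c.
Bind R := U; substituting into the remaining equation gives: r(unit, U) =?= r(unit, 4).
Decompose r/2: unit =?= unit,  U =?= 4.
Delete trivial equation unit =?= unit.
Bind U := 4. Substituting into the earlier binding gives R := 4.
No equations remain and no clash or occurs-check failure arose, so a unifier exists.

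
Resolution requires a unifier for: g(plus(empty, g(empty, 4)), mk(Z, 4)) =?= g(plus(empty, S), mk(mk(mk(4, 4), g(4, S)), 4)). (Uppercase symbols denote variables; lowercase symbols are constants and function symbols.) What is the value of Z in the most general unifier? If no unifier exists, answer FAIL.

Decompose g/2: plus(empty, g(empty, 4)) =?= plus(empty, S),  mk(Z, 4) =?= mk(mk(mk(4, 4), g(4, S)), 4).
Decompose plus/2: empty =?= empty,  g(empty, 4) =?= S.
Delete trivial equation empty =?= empty.
Bind S := g(empty, 4); substituting into the remaining equation gives: mk(Z, 4) =?= mk(mk(mk(4, 4), g(4, g(empty, 4))), 4).
Decompose mk/2: Z =?= mk(mk(4, 4), g(4, g(empty, 4))),  4 =?= 4.
Bind Z := mk(mk(4, 4), g(4, g(empty, 4))); no other remaining equation mentions Z.
Delete trivial equation 4 =?= 4.
MGU = { S -> g(empty, 4), Z -> mk(mk(4, 4), g(4, g(empty, 4))) }, so Z -> mk(mk(4, 4), g(4, g(empty, 4))).

mk(mk(4, 4), g(4, g(empty, 4)))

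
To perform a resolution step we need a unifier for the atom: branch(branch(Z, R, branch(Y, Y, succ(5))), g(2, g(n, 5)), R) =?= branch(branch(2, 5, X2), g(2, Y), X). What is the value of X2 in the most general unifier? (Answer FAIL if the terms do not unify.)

Decompose branch/3: branch(Z, R, branch(Y, Y, succ(5))) =?= branch(2, 5, X2),  g(2, g(n, 5)) =?= g(2, Y),  R =?= X.
Decompose branch/3: Z =?= 2,  R =?= 5,  branch(Y, Y, succ(5)) =?= X2.
Bind Z := 2; no other remaining equation mentions Z.
Bind R := 5; substituting into the one remaining equation that mentions R gives: 5 =?= X.
Bind X2 := branch(Y, Y, succ(5)); no other remaining equation mentions X2.
Decompose g/2: 2 =?= 2,  g(n, 5) =?= Y.
Delete trivial equation 2 =?= 2.
Bind Y := g(n, 5); no other remaining equation mentions Y. Substituting into the earlier binding gives X2 := branch(g(n, 5), g(n, 5), succ(5)).
Bind X := 5.
MGU = { Z -> 2, R -> 5, X2 -> branch(g(n, 5), g(n, 5), succ(5)), Y -> g(n, 5), X -> 5 }, so X2 -> branch(g(n, 5), g(n, 5), succ(5)).

branch(g(n, 5), g(n, 5), succ(5))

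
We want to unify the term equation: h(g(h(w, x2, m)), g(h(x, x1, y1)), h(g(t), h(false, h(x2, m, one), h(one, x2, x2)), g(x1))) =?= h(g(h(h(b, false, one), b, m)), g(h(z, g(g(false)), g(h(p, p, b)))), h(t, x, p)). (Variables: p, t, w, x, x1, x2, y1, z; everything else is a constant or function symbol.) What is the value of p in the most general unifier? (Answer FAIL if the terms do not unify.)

FAIL

Decompose h/3: g(h(w, x2, m)) =?= g(h(h(b, false, one), b, m)),  g(h(x, x1, y1)) =?= g(h(z, g(g(false)), g(h(p, p, b)))),  h(g(t), h(false, h(x2, m, one), h(one, x2, x2)), g(x1)) =?= h(t, x, p).
Decompose g/1: h(w, x2, m) =?= h(h(b, false, one), b, m).
Decompose h/3: w =?= h(b, false, one),  x2 =?= b,  m =?= m.
Bind w := h(b, false, one); no other remaining equation mentions w.
Bind x2 := b; substituting into the one remaining equation that mentions x2 gives: h(g(t), h(false, h(b, m, one), h(one, b, b)), g(x1)) =?= h(t, x, p).
Delete trivial equation m =?= m.
Decompose g/1: h(x, x1, y1) =?= h(z, g(g(false)), g(h(p, p, b))).
Decompose h/3: x =?= z,  x1 =?= g(g(false)),  y1 =?= g(h(p, p, b)).
Bind x := z; substituting into the one remaining equation that mentions x gives: h(g(t), h(false, h(b, m, one), h(one, b, b)), g(x1)) =?= h(t, z, p).
Bind x1 := g(g(false)); substituting into the one remaining equation that mentions x1 gives: h(g(t), h(false, h(b, m, one), h(one, b, b)), g(g(g(false)))) =?= h(t, z, p).
Bind y1 := g(h(p, p, b)); no other remaining equation mentions y1.
Decompose h/3: g(t) =?= t,  h(false, h(b, m, one), h(one, b, b)) =?= z,  g(g(g(false))) =?= p.
Occurs check fails: t occurs in g(t); the equation t =?= g(t) has no finite solution.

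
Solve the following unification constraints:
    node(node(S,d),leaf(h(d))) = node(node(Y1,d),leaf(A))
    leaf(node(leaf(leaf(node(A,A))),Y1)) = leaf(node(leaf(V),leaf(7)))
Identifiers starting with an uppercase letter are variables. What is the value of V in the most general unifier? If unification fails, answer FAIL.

Decompose node/2: node(S,d) = node(Y1,d),  leaf(h(d)) = leaf(A).
Decompose node/2: S = Y1,  d = d.
Bind S := Y1; no other remaining equation mentions S.
Delete trivial equation d = d.
Decompose leaf/1: h(d) = A.
Bind A := h(d); substituting into the remaining equation gives: leaf(node(leaf(leaf(node(h(d),h(d)))),Y1)) = leaf(node(leaf(V),leaf(7))).
Decompose leaf/1: node(leaf(leaf(node(h(d),h(d)))),Y1) = node(leaf(V),leaf(7)).
Decompose node/2: leaf(leaf(node(h(d),h(d)))) = leaf(V),  Y1 = leaf(7).
Decompose leaf/1: leaf(node(h(d),h(d))) = V.
Bind V := leaf(node(h(d),h(d))); no other remaining equation mentions V.
Bind Y1 := leaf(7). Substituting into the earlier binding gives S := leaf(7).
MGU = { S := leaf(7), A := h(d), V := leaf(node(h(d),h(d))), Y1 := leaf(7) }, so V := leaf(node(h(d),h(d))).

leaf(node(h(d),h(d)))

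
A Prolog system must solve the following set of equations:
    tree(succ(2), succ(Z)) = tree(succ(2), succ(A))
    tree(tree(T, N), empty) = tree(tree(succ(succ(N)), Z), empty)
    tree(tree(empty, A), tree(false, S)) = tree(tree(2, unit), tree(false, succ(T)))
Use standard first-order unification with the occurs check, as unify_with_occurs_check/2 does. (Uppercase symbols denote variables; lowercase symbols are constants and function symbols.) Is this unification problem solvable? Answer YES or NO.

Decompose tree/2: succ(2) = succ(2),  succ(Z) = succ(A).
Delete trivial equation succ(2) = succ(2).
Decompose succ/1: Z = A.
Bind Z := A; substituting into the one remaining equation that mentions Z gives: tree(tree(T, N), empty) = tree(tree(succ(succ(N)), A), empty).
Decompose tree/2: tree(T, N) = tree(succ(succ(N)), A),  empty = empty.
Decompose tree/2: T = succ(succ(N)),  N = A.
Bind T := succ(succ(N)); substituting into the one remaining equation that mentions T gives: tree(tree(empty, A), tree(false, S)) = tree(tree(2, unit), tree(false, succ(succ(succ(N))))).
Bind N := A; substituting into the one remaining equation that mentions N gives: tree(tree(empty, A), tree(false, S)) = tree(tree(2, unit), tree(false, succ(succ(succ(A))))). Substituting into the earlier binding gives T := succ(succ(A)).
Delete trivial equation empty = empty.
Decompose tree/2: tree(empty, A) = tree(2, unit),  tree(false, S) = tree(false, succ(succ(succ(A)))).
Decompose tree/2: empty = 2,  A = unit.
Clash: constants empty and 2 differ; no unifier exists.

NO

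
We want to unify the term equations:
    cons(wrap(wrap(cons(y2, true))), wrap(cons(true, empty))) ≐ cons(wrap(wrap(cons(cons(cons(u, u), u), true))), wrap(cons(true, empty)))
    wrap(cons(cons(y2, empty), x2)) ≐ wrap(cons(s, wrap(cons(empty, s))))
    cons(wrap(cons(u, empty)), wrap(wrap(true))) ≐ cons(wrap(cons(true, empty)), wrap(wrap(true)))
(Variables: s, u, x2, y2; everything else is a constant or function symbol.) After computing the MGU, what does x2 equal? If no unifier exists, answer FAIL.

Decompose cons/2: wrap(wrap(cons(y2, true))) ≐ wrap(wrap(cons(cons(cons(u, u), u), true))),  wrap(cons(true, empty)) ≐ wrap(cons(true, empty)).
Decompose wrap/1: wrap(cons(y2, true)) ≐ wrap(cons(cons(cons(u, u), u), true)).
Decompose wrap/1: cons(y2, true) ≐ cons(cons(cons(u, u), u), true).
Decompose cons/2: y2 ≐ cons(cons(u, u), u),  true ≐ true.
Bind y2 := cons(cons(u, u), u); substituting into the one remaining equation that mentions y2 gives: wrap(cons(cons(cons(cons(u, u), u), empty), x2)) ≐ wrap(cons(s, wrap(cons(empty, s)))).
Delete trivial equation true ≐ true.
Delete trivial equation wrap(cons(true, empty)) ≐ wrap(cons(true, empty)).
Decompose wrap/1: cons(cons(cons(cons(u, u), u), empty), x2) ≐ cons(s, wrap(cons(empty, s))).
Decompose cons/2: cons(cons(cons(u, u), u), empty) ≐ s,  x2 ≐ wrap(cons(empty, s)).
Bind s := cons(cons(cons(u, u), u), empty); substituting into the one remaining equation that mentions s gives: x2 ≐ wrap(cons(empty, cons(cons(cons(u, u), u), empty))).
Bind x2 := wrap(cons(empty, cons(cons(cons(u, u), u), empty))); no other remaining equation mentions x2.
Decompose cons/2: wrap(cons(u, empty)) ≐ wrap(cons(true, empty)),  wrap(wrap(true)) ≐ wrap(wrap(true)).
Decompose wrap/1: cons(u, empty) ≐ cons(true, empty).
Decompose cons/2: u ≐ true,  empty ≐ empty.
Bind u := true; no other remaining equation mentions u. Substituting into the earlier bindings gives y2 := cons(cons(true, true), true), s := cons(cons(cons(true, true), true), empty), x2 := wrap(cons(empty, cons(cons(cons(true, true), true), empty))).
Delete trivial equation empty ≐ empty.
Delete trivial equation wrap(wrap(true)) ≐ wrap(wrap(true)).
MGU = { y2 -> cons(cons(true, true), true), s -> cons(cons(cons(true, true), true), empty), x2 -> wrap(cons(empty, cons(cons(cons(true, true), true), empty))), u -> true }, so x2 -> wrap(cons(empty, cons(cons(cons(true, true), true), empty))).

wrap(cons(empty, cons(cons(cons(true, true), true), empty)))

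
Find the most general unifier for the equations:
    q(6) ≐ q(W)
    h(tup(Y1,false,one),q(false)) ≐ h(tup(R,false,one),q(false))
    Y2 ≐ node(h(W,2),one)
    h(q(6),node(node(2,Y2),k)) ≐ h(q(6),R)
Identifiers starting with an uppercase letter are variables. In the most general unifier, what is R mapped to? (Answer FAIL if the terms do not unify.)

node(node(2,node(h(6,2),one)),k)

Decompose q/1: 6 ≐ W.
Bind W := 6; substituting into the one remaining equation that mentions W gives: Y2 ≐ node(h(6,2),one).
Decompose h/2: tup(Y1,false,one) ≐ tup(R,false,one),  q(false) ≐ q(false).
Decompose tup/3: Y1 ≐ R,  false ≐ false,  one ≐ one.
Bind Y1 := R; no other remaining equation mentions Y1.
Delete trivial equation false ≐ false.
Delete trivial equation one ≐ one.
Delete trivial equation q(false) ≐ q(false).
Bind Y2 := node(h(6,2),one); substituting into the remaining equation gives: h(q(6),node(node(2,node(h(6,2),one)),k)) ≐ h(q(6),R).
Decompose h/2: q(6) ≐ q(6),  node(node(2,node(h(6,2),one)),k) ≐ R.
Delete trivial equation q(6) ≐ q(6).
Bind R := node(node(2,node(h(6,2),one)),k). Substituting into the earlier binding gives Y1 := node(node(2,node(h(6,2),one)),k).
MGU = { W := 6, Y1 := node(node(2,node(h(6,2),one)),k), Y2 := node(h(6,2),one), R := node(node(2,node(h(6,2),one)),k) }, so R := node(node(2,node(h(6,2),one)),k).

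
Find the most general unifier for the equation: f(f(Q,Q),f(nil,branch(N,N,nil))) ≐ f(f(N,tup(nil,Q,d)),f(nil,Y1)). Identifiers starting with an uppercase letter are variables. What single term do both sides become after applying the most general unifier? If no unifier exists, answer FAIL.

FAIL

Decompose f/2: f(Q,Q) ≐ f(N,tup(nil,Q,d)),  f(nil,branch(N,N,nil)) ≐ f(nil,Y1).
Decompose f/2: Q ≐ N,  Q ≐ tup(nil,Q,d).
Bind Q := N; substituting into the one remaining equation that mentions Q gives: N ≐ tup(nil,N,d).
Occurs check fails: N occurs in tup(nil,N,d); the equation N ≐ tup(nil,N,d) has no finite solution.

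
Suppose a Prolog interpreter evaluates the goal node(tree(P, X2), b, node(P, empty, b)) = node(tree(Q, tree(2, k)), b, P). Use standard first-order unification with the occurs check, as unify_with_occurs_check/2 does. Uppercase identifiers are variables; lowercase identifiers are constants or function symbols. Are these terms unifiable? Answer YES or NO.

Decompose node/3: tree(P, X2) = tree(Q, tree(2, k)),  b = b,  node(P, empty, b) = P.
Decompose tree/2: P = Q,  X2 = tree(2, k).
Bind P := Q; substituting into the one remaining equation that mentions P gives: node(Q, empty, b) = Q.
Bind X2 := tree(2, k); no other remaining equation mentions X2.
Delete trivial equation b = b.
Occurs check fails: Q occurs in node(Q, empty, b); the equation Q = node(Q, empty, b) has no finite solution.

NO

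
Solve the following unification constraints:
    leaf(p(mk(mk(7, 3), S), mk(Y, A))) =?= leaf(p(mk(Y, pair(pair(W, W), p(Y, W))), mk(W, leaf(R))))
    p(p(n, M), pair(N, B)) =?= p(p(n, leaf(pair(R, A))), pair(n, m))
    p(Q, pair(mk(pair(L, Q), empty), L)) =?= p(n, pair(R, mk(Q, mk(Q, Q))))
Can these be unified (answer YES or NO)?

YES

Decompose leaf/1: p(mk(mk(7, 3), S), mk(Y, A)) =?= p(mk(Y, pair(pair(W, W), p(Y, W))), mk(W, leaf(R))).
Decompose p/2: mk(mk(7, 3), S) =?= mk(Y, pair(pair(W, W), p(Y, W))),  mk(Y, A) =?= mk(W, leaf(R)).
Decompose mk/2: mk(7, 3) =?= Y,  S =?= pair(pair(W, W), p(Y, W)).
Bind Y := mk(7, 3); substituting into the 2 remaining equations that mention Y gives: S =?= pair(pair(W, W), p(mk(7, 3), W)),  mk(mk(7, 3), A) =?= mk(W, leaf(R)).
Bind S := pair(pair(W, W), p(mk(7, 3), W)); no other remaining equation mentions S.
Decompose mk/2: mk(7, 3) =?= W,  A =?= leaf(R).
Bind W := mk(7, 3); no other remaining equation mentions W. Substituting into the earlier binding gives S := pair(pair(mk(7, 3), mk(7, 3)), p(mk(7, 3), mk(7, 3))).
Bind A := leaf(R); substituting into the one remaining equation that mentions A gives: p(p(n, M), pair(N, B)) =?= p(p(n, leaf(pair(R, leaf(R)))), pair(n, m)).
Decompose p/2: p(n, M) =?= p(n, leaf(pair(R, leaf(R)))),  pair(N, B) =?= pair(n, m).
Decompose p/2: n =?= n,  M =?= leaf(pair(R, leaf(R))).
Delete trivial equation n =?= n.
Bind M := leaf(pair(R, leaf(R))); no other remaining equation mentions M.
Decompose pair/2: N =?= n,  B =?= m.
Bind N := n; no other remaining equation mentions N.
Bind B := m; no other remaining equation mentions B.
Decompose p/2: Q =?= n,  pair(mk(pair(L, Q), empty), L) =?= pair(R, mk(Q, mk(Q, Q))).
Bind Q := n; substituting into the remaining equation gives: pair(mk(pair(L, n), empty), L) =?= pair(R, mk(n, mk(n, n))).
Decompose pair/2: mk(pair(L, n), empty) =?= R,  L =?= mk(n, mk(n, n)).
Bind R := mk(pair(L, n), empty); no other remaining equation mentions R. Substituting into the earlier bindings gives A := leaf(mk(pair(L, n), empty)), M := leaf(pair(mk(pair(L, n), empty), leaf(mk(pair(L, n), empty)))).
Bind L := mk(n, mk(n, n)). Substituting into the earlier bindings gives A := leaf(mk(pair(mk(n, mk(n, n)), n), empty)), M := leaf(pair(mk(pair(mk(n, mk(n, n)), n), empty), leaf(mk(pair(mk(n, mk(n, n)), n), empty)))), R := mk(pair(mk(n, mk(n, n)), n), empty).
No equations remain and no clash or occurs-check failure arose, so a unifier exists.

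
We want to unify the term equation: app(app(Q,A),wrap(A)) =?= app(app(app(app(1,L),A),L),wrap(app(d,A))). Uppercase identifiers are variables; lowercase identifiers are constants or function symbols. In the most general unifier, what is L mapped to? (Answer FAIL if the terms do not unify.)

Decompose app/2: app(Q,A) =?= app(app(app(1,L),A),L),  wrap(A) =?= wrap(app(d,A)).
Decompose app/2: Q =?= app(app(1,L),A),  A =?= L.
Bind Q := app(app(1,L),A); no other remaining equation mentions Q.
Bind A := L; substituting into the remaining equation gives: wrap(L) =?= wrap(app(d,L)). Substituting into the earlier binding gives Q := app(app(1,L),L).
Decompose wrap/1: L =?= app(d,L).
Occurs check fails: L occurs in app(d,L); the equation L =?= app(d,L) has no finite solution.

FAIL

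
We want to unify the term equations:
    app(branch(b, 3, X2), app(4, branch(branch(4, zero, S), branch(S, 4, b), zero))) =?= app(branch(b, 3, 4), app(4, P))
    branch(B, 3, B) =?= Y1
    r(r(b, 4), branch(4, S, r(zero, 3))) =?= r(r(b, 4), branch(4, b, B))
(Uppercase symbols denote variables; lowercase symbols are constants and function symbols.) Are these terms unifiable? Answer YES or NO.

YES

Decompose app/2: branch(b, 3, X2) =?= branch(b, 3, 4),  app(4, branch(branch(4, zero, S), branch(S, 4, b), zero)) =?= app(4, P).
Decompose branch/3: b =?= b,  3 =?= 3,  X2 =?= 4.
Delete trivial equation b =?= b.
Delete trivial equation 3 =?= 3.
Bind X2 := 4; no other remaining equation mentions X2.
Decompose app/2: 4 =?= 4,  branch(branch(4, zero, S), branch(S, 4, b), zero) =?= P.
Delete trivial equation 4 =?= 4.
Bind P := branch(branch(4, zero, S), branch(S, 4, b), zero); no other remaining equation mentions P.
Bind Y1 := branch(B, 3, B); no other remaining equation mentions Y1.
Decompose r/2: r(b, 4) =?= r(b, 4),  branch(4, S, r(zero, 3)) =?= branch(4, b, B).
Delete trivial equation r(b, 4) =?= r(b, 4).
Decompose branch/3: 4 =?= 4,  S =?= b,  r(zero, 3) =?= B.
Delete trivial equation 4 =?= 4.
Bind S := b; no other remaining equation mentions S. Substituting into the earlier binding gives P := branch(branch(4, zero, b), branch(b, 4, b), zero).
Bind B := r(zero, 3). Substituting into the earlier binding gives Y1 := branch(r(zero, 3), 3, r(zero, 3)).
No equations remain and no clash or occurs-check failure arose, so a unifier exists.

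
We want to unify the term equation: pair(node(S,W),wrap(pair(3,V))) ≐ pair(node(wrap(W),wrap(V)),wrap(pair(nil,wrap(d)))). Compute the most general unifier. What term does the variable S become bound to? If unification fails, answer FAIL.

Decompose pair/2: node(S,W) ≐ node(wrap(W),wrap(V)),  wrap(pair(3,V)) ≐ wrap(pair(nil,wrap(d))).
Decompose node/2: S ≐ wrap(W),  W ≐ wrap(V).
Bind S := wrap(W); no other remaining equation mentions S.
Bind W := wrap(V); no other remaining equation mentions W. Substituting into the earlier binding gives S := wrap(wrap(V)).
Decompose wrap/1: pair(3,V) ≐ pair(nil,wrap(d)).
Decompose pair/2: 3 ≐ nil,  V ≐ wrap(d).
Clash: constants 3 and nil differ; no unifier exists.

FAIL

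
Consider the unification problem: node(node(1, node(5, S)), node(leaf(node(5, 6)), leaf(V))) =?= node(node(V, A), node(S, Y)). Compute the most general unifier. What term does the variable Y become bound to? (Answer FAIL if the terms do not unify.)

leaf(1)

Decompose node/2: node(1, node(5, S)) =?= node(V, A),  node(leaf(node(5, 6)), leaf(V)) =?= node(S, Y).
Decompose node/2: 1 =?= V,  node(5, S) =?= A.
Bind V := 1; substituting into the one remaining equation that mentions V gives: node(leaf(node(5, 6)), leaf(1)) =?= node(S, Y).
Bind A := node(5, S); no other remaining equation mentions A.
Decompose node/2: leaf(node(5, 6)) =?= S,  leaf(1) =?= Y.
Bind S := leaf(node(5, 6)); no other remaining equation mentions S. Substituting into the earlier binding gives A := node(5, leaf(node(5, 6))).
Bind Y := leaf(1).
MGU = { V := 1, A := node(5, leaf(node(5, 6))), S := leaf(node(5, 6)), Y := leaf(1) }, so Y := leaf(1).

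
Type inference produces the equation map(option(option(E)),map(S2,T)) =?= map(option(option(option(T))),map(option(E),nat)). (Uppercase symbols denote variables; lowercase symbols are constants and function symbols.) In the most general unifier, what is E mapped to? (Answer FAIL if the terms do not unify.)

option(nat)

Decompose map/2: option(option(E)) =?= option(option(option(T))),  map(S2,T) =?= map(option(E),nat).
Decompose option/1: option(E) =?= option(option(T)).
Decompose option/1: E =?= option(T).
Bind E := option(T); substituting into the remaining equation gives: map(S2,T) =?= map(option(option(T)),nat).
Decompose map/2: S2 =?= option(option(T)),  T =?= nat.
Bind S2 := option(option(T)); no other remaining equation mentions S2.
Bind T := nat. Substituting into the earlier bindings gives E := option(nat), S2 := option(option(nat)).
MGU = { E -> option(nat), S2 -> option(option(nat)), T -> nat }, so E -> option(nat).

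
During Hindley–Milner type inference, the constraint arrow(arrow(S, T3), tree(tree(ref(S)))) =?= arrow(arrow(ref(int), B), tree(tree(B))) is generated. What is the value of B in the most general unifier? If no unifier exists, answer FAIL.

ref(ref(int))

Decompose arrow/2: arrow(S, T3) =?= arrow(ref(int), B),  tree(tree(ref(S))) =?= tree(tree(B)).
Decompose arrow/2: S =?= ref(int),  T3 =?= B.
Bind S := ref(int); substituting into the one remaining equation that mentions S gives: tree(tree(ref(ref(int)))) =?= tree(tree(B)).
Bind T3 := B; no other remaining equation mentions T3.
Decompose tree/1: tree(ref(ref(int))) =?= tree(B).
Decompose tree/1: ref(ref(int)) =?= B.
Bind B := ref(ref(int)). Substituting into the earlier binding gives T3 := ref(ref(int)).
MGU = { S := ref(int), T3 := ref(ref(int)), B := ref(ref(int)) }, so B := ref(ref(int)).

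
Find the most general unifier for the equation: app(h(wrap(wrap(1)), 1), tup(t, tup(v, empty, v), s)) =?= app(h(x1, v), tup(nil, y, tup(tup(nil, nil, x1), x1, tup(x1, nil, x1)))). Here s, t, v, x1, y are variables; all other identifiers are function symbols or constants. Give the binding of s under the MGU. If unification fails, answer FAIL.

Decompose app/2: h(wrap(wrap(1)), 1) =?= h(x1, v),  tup(t, tup(v, empty, v), s) =?= tup(nil, y, tup(tup(nil, nil, x1), x1, tup(x1, nil, x1))).
Decompose h/2: wrap(wrap(1)) =?= x1,  1 =?= v.
Bind x1 := wrap(wrap(1)); substituting into the one remaining equation that mentions x1 gives: tup(t, tup(v, empty, v), s) =?= tup(nil, y, tup(tup(nil, nil, wrap(wrap(1))), wrap(wrap(1)), tup(wrap(wrap(1)), nil, wrap(wrap(1))))).
Bind v := 1; substituting into the remaining equation gives: tup(t, tup(1, empty, 1), s) =?= tup(nil, y, tup(tup(nil, nil, wrap(wrap(1))), wrap(wrap(1)), tup(wrap(wrap(1)), nil, wrap(wrap(1))))).
Decompose tup/3: t =?= nil,  tup(1, empty, 1) =?= y,  s =?= tup(tup(nil, nil, wrap(wrap(1))), wrap(wrap(1)), tup(wrap(wrap(1)), nil, wrap(wrap(1)))).
Bind t := nil; no other remaining equation mentions t.
Bind y := tup(1, empty, 1); no other remaining equation mentions y.
Bind s := tup(tup(nil, nil, wrap(wrap(1))), wrap(wrap(1)), tup(wrap(wrap(1)), nil, wrap(wrap(1)))).
MGU = { x1 := wrap(wrap(1)), v := 1, t := nil, y := tup(1, empty, 1), s := tup(tup(nil, nil, wrap(wrap(1))), wrap(wrap(1)), tup(wrap(wrap(1)), nil, wrap(wrap(1)))) }, so s := tup(tup(nil, nil, wrap(wrap(1))), wrap(wrap(1)), tup(wrap(wrap(1)), nil, wrap(wrap(1)))).

tup(tup(nil, nil, wrap(wrap(1))), wrap(wrap(1)), tup(wrap(wrap(1)), nil, wrap(wrap(1))))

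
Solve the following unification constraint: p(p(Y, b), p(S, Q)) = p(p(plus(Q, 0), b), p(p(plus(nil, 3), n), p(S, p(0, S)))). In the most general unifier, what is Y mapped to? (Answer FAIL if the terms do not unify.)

plus(p(p(plus(nil, 3), n), p(0, p(plus(nil, 3), n))), 0)

Decompose p/2: p(Y, b) = p(plus(Q, 0), b),  p(S, Q) = p(p(plus(nil, 3), n), p(S, p(0, S))).
Decompose p/2: Y = plus(Q, 0),  b = b.
Bind Y := plus(Q, 0); no other remaining equation mentions Y.
Delete trivial equation b = b.
Decompose p/2: S = p(plus(nil, 3), n),  Q = p(S, p(0, S)).
Bind S := p(plus(nil, 3), n); substituting into the remaining equation gives: Q = p(p(plus(nil, 3), n), p(0, p(plus(nil, 3), n))).
Bind Q := p(p(plus(nil, 3), n), p(0, p(plus(nil, 3), n))). Substituting into the earlier binding gives Y := plus(p(p(plus(nil, 3), n), p(0, p(plus(nil, 3), n))), 0).
MGU = { Y ↦ plus(p(p(plus(nil, 3), n), p(0, p(plus(nil, 3), n))), 0), S ↦ p(plus(nil, 3), n), Q ↦ p(p(plus(nil, 3), n), p(0, p(plus(nil, 3), n))) }, so Y ↦ plus(p(p(plus(nil, 3), n), p(0, p(plus(nil, 3), n))), 0).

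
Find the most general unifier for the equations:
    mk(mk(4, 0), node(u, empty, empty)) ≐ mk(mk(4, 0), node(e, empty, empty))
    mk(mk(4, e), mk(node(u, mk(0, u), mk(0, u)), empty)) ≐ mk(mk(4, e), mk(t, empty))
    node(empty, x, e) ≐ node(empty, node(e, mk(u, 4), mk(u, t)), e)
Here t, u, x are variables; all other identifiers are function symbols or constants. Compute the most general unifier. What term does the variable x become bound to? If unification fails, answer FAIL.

Decompose mk/2: mk(4, 0) ≐ mk(4, 0),  node(u, empty, empty) ≐ node(e, empty, empty).
Delete trivial equation mk(4, 0) ≐ mk(4, 0).
Decompose node/3: u ≐ e,  empty ≐ empty,  empty ≐ empty.
Bind u := e; substituting into the 2 remaining equations that mention u gives: mk(mk(4, e), mk(node(e, mk(0, e), mk(0, e)), empty)) ≐ mk(mk(4, e), mk(t, empty)),  node(empty, x, e) ≐ node(empty, node(e, mk(e, 4), mk(e, t)), e).
Delete trivial equation empty ≐ empty.
Delete trivial equation empty ≐ empty.
Decompose mk/2: mk(4, e) ≐ mk(4, e),  mk(node(e, mk(0, e), mk(0, e)), empty) ≐ mk(t, empty).
Delete trivial equation mk(4, e) ≐ mk(4, e).
Decompose mk/2: node(e, mk(0, e), mk(0, e)) ≐ t,  empty ≐ empty.
Bind t := node(e, mk(0, e), mk(0, e)); substituting into the one remaining equation that mentions t gives: node(empty, x, e) ≐ node(empty, node(e, mk(e, 4), mk(e, node(e, mk(0, e), mk(0, e)))), e).
Delete trivial equation empty ≐ empty.
Decompose node/3: empty ≐ empty,  x ≐ node(e, mk(e, 4), mk(e, node(e, mk(0, e), mk(0, e)))),  e ≐ e.
Delete trivial equation empty ≐ empty.
Bind x := node(e, mk(e, 4), mk(e, node(e, mk(0, e), mk(0, e)))); no other remaining equation mentions x.
Delete trivial equation e ≐ e.
MGU = { u -> e, t -> node(e, mk(0, e), mk(0, e)), x -> node(e, mk(e, 4), mk(e, node(e, mk(0, e), mk(0, e)))) }, so x -> node(e, mk(e, 4), mk(e, node(e, mk(0, e), mk(0, e)))).

node(e, mk(e, 4), mk(e, node(e, mk(0, e), mk(0, e))))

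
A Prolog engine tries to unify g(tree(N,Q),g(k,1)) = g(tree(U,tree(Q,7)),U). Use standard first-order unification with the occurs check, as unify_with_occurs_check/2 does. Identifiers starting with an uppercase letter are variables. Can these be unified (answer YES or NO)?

Decompose g/2: tree(N,Q) = tree(U,tree(Q,7)),  g(k,1) = U.
Decompose tree/2: N = U,  Q = tree(Q,7).
Bind N := U; no other remaining equation mentions N.
Occurs check fails: Q occurs in tree(Q,7); the equation Q = tree(Q,7) has no finite solution.

NO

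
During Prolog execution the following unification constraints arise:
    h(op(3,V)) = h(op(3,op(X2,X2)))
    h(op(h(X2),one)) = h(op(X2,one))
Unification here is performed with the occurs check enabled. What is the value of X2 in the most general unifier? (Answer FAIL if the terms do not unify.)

Decompose h/1: op(3,V) = op(3,op(X2,X2)).
Decompose op/2: 3 = 3,  V = op(X2,X2).
Delete trivial equation 3 = 3.
Bind V := op(X2,X2); no other remaining equation mentions V.
Decompose h/1: op(h(X2),one) = op(X2,one).
Decompose op/2: h(X2) = X2,  one = one.
Occurs check fails: X2 occurs in h(X2); the equation X2 = h(X2) has no finite solution.

FAIL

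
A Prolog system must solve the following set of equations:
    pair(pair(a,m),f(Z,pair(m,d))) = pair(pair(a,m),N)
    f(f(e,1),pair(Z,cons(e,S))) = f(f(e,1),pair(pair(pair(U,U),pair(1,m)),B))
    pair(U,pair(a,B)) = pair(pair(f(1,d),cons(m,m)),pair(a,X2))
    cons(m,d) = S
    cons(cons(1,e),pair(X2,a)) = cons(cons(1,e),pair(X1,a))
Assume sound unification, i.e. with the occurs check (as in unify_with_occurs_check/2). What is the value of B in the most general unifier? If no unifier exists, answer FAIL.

Decompose pair/2: pair(a,m) = pair(a,m),  f(Z,pair(m,d)) = N.
Delete trivial equation pair(a,m) = pair(a,m).
Bind N := f(Z,pair(m,d)); no other remaining equation mentions N.
Decompose f/2: f(e,1) = f(e,1),  pair(Z,cons(e,S)) = pair(pair(pair(U,U),pair(1,m)),B).
Delete trivial equation f(e,1) = f(e,1).
Decompose pair/2: Z = pair(pair(U,U),pair(1,m)),  cons(e,S) = B.
Bind Z := pair(pair(U,U),pair(1,m)); no other remaining equation mentions Z. Substituting into the earlier binding gives N := f(pair(pair(U,U),pair(1,m)),pair(m,d)).
Bind B := cons(e,S); substituting into the one remaining equation that mentions B gives: pair(U,pair(a,cons(e,S))) = pair(pair(f(1,d),cons(m,m)),pair(a,X2)).
Decompose pair/2: U = pair(f(1,d),cons(m,m)),  pair(a,cons(e,S)) = pair(a,X2).
Bind U := pair(f(1,d),cons(m,m)); no other remaining equation mentions U. Substituting into the earlier bindings gives N := f(pair(pair(pair(f(1,d),cons(m,m)),pair(f(1,d),cons(m,m))),pair(1,m)),pair(m,d)), Z := pair(pair(pair(f(1,d),cons(m,m)),pair(f(1,d),cons(m,m))),pair(1,m)).
Decompose pair/2: a = a,  cons(e,S) = X2.
Delete trivial equation a = a.
Bind X2 := cons(e,S); substituting into the one remaining equation that mentions X2 gives: cons(cons(1,e),pair(cons(e,S),a)) = cons(cons(1,e),pair(X1,a)).
Bind S := cons(m,d); substituting into the remaining equation gives: cons(cons(1,e),pair(cons(e,cons(m,d)),a)) = cons(cons(1,e),pair(X1,a)). Substituting into the earlier bindings gives B := cons(e,cons(m,d)), X2 := cons(e,cons(m,d)).
Decompose cons/2: cons(1,e) = cons(1,e),  pair(cons(e,cons(m,d)),a) = pair(X1,a).
Delete trivial equation cons(1,e) = cons(1,e).
Decompose pair/2: cons(e,cons(m,d)) = X1,  a = a.
Bind X1 := cons(e,cons(m,d)); no other remaining equation mentions X1.
Delete trivial equation a = a.
MGU = { N -> f(pair(pair(pair(f(1,d),cons(m,m)),pair(f(1,d),cons(m,m))),pair(1,m)),pair(m,d)), Z -> pair(pair(pair(f(1,d),cons(m,m)),pair(f(1,d),cons(m,m))),pair(1,m)), B -> cons(e,cons(m,d)), U -> pair(f(1,d),cons(m,m)), X2 -> cons(e,cons(m,d)), S -> cons(m,d), X1 -> cons(e,cons(m,d)) }, so B -> cons(e,cons(m,d)).

cons(e,cons(m,d))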